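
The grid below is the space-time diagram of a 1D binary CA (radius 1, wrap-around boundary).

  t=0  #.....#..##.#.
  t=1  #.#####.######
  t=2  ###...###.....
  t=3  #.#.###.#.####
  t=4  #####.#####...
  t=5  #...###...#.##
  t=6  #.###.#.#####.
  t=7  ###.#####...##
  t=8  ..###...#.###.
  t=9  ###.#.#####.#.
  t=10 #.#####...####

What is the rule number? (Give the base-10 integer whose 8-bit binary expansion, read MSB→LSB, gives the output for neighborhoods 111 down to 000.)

111

  nb ###: next=.  (t=1,i=3, bit7=0)
  nb ##.: next=#  (t=0,i=10, bit6=1)
  nb #.#: next=#  (t=0,i=11, bit5=1)
  nb #..: next=.  (t=0,i=1, bit4=0)
  nb .##: next=#  (t=0,i=9, bit3=1)
  nb .#.: next=#  (t=0,i=0, bit2=1)
  nb ..#: next=#  (t=0,i=5, bit1=1)
  nb ...: next=#  (t=0,i=2, bit0=1)
  bits 01101111 = 111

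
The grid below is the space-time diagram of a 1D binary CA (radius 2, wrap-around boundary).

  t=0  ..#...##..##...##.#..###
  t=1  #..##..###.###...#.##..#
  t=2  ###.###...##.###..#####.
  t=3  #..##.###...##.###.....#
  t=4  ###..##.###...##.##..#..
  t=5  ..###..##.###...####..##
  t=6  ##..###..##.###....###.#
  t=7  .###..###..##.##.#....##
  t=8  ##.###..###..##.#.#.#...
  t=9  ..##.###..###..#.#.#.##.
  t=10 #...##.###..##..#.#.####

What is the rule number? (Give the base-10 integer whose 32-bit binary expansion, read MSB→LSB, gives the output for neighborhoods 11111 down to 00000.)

  [31] ##### => .  t=2,i=20
  [30] ####. => .  t=2,i=21
  [29] ###.# => .  t=1,i=9
  [28] ###.. => #  t=0,i=23
  [27] ##.## => #  t=1,i=10
  [26] ##.#. => #  t=0,i=17
  [25] ##..# => #  t=0,i=0
  [24] ##... => #  t=0,i=12
  [23] #.### => #  t=1,i=11
  [22] #.##. => #  t=1,i=19
  [21] #.#.# => .  t=8,i=16
  [20] #.#.. => .  t=0,i=18
  [19] #..## => #  t=0,i=9
  [18] #..#. => .  t=0,i=1
  [17] #...# => #  t=0,i=4
  [16] #.... => .  t=3,i=19
  [15] .#### => .  t=2,i=19
  [14] .###. => .  t=0,i=22
  [13] .##.# => .  t=0,i=16
  [12] .##.. => #  t=0,i=7
  [11] .#.## => #  t=1,i=18
  [10] .#.#. => #  t=8,i=17
  [9] .#..# => #  t=0,i=19
  [8] .#... => #  t=0,i=3
  [7] ..### => .  t=0,i=21
  [6] ..##. => .  t=0,i=6
  [5] ..#.# => .  t=1,i=17
  [4] ..#.. => .  t=0,i=2
  [3] ...## => .  t=0,i=5
  [2] ...#. => .  t=1,i=16
  [1] ....# => #  t=3,i=21
  [0] ..... => .  t=3,i=20
  bits 00011111110010100001111100000010 = 533339906

533339906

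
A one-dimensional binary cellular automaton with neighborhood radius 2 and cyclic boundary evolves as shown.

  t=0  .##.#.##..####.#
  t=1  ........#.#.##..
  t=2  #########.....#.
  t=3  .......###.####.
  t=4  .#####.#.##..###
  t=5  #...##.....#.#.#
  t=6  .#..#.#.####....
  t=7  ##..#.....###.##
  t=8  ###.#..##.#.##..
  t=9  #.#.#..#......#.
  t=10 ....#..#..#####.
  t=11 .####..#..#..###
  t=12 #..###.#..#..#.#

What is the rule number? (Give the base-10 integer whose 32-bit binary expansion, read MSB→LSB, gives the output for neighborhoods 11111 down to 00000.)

  #####|.  b31=0 t=2,i=2
  ####.|#  b30=1 t=0,i=12
  ###.#|#  b29=1 t=0,i=13
  ###..|#  b28=1 t=2,i=8
  ##.##|#  b27=1 t=3,i=10
  ##.#.|.  b26=0 t=0,i=3
  ##..#|#  b25=1 t=0,i=8
  ##...|#  b24=1 t=1,i=14
  #.###|.  b23=0 t=2,i=0
  #.##.|.  b22=0 t=0,i=1
  #.#.#|.  b21=0 t=0,i=4
  #.#..|#  b20=1 t=8,i=4
  #..##|.  b19=0 t=0,i=9
  #..#.|.  b18=0 t=6,i=3
  #...#|.  b17=0 t=5,i=2
  #....|.  b16=0 t=1,i=15
  .####|.  b15=0 t=0,i=11
  .###.|.  b14=0 t=3,i=8
  .##.#|.  b13=0 t=0,i=2
  .##..|.  b12=0 t=0,i=7
  .#.##|.  b11=0 t=0,i=0
  .#.#.|.  b10=0 t=1,i=9
  .#..#|.  b9=0 t=6,i=2
  .#...|.  b8=0 t=7,i=5
  ..###|#  b7=1 t=0,i=10
  ..##.|#  b6=1 t=5,i=4
  ..#.#|#  b5=1 t=1,i=8
  ..#..|#  b4=1 t=6,i=1
  ...##|.  b3=0 t=3,i=6
  ...#.|#  b2=1 t=1,i=7
  ....#|#  b1=1 t=1,i=6
  .....|#  b0=1 t=1,i=0
  bits 01111011000100000000000011110111 = 2064646391

2064646391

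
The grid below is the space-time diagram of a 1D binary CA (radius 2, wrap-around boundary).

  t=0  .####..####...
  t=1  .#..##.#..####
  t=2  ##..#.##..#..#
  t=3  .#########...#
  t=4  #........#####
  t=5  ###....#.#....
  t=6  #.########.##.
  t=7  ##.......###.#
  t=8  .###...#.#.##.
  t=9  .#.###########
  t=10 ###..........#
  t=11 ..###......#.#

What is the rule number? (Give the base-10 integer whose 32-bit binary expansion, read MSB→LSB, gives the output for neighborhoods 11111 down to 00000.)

1064770790

  nb #####: next=.  (t=3,i=3, bit31=0)
  nb ####.: next=.  (t=0,i=3, bit30=0)
  nb ###.#: next=#  (t=1,i=13, bit29=1)
  nb ###..: next=#  (t=0,i=4, bit28=1)
  nb ##.##: next=#  (t=6,i=10, bit27=1)
  nb ##.#.: next=#  (t=1,i=0, bit26=1)
  nb ##..#: next=#  (t=0,i=5, bit25=1)
  nb ##...: next=#  (t=0,i=11, bit24=1)
  nb #.###: next=.  (t=3,i=1, bit23=0)
  nb #.##.: next=#  (t=2,i=6, bit22=1)
  nb #.#.#: next=#  (t=6,i=0, bit21=1)
  nb #.#..: next=#  (t=1,i=1, bit20=1)
  nb #..##: next=.  (t=0,i=6, bit19=0)
  nb #..#.: next=#  (t=2,i=3, bit18=1)
  nb #...#: next=#  (t=3,i=11, bit17=1)
  nb #....: next=#  (t=0,i=12, bit16=1)
  nb .####: next=.  (t=0,i=2, bit15=0)
  nb .###.: next=.  (t=2,i=0, bit14=0)
  nb .##.#: next=.  (t=1,i=5, bit13=0)
  nb .##..: next=#  (t=2,i=7, bit12=1)
  nb .#.##: next=#  (t=2,i=5, bit11=1)
  nb .#.#.: next=#  (t=5,i=8, bit10=1)
  nb .#..#: next=.  (t=1,i=2, bit9=0)
  nb .#...: next=.  (t=5,i=10, bit8=0)
  nb ..###: next=#  (t=0,i=1, bit7=1)
  nb ..##.: next=#  (t=1,i=4, bit6=1)
  nb ..#.#: next=#  (t=2,i=4, bit5=1)
  nb ..#..: next=.  (t=2,i=10, bit4=0)
  nb ...##: next=.  (t=0,i=0, bit3=0)
  nb ...#.: next=#  (t=3,i=12, bit2=1)
  nb ....#: next=#  (t=0,i=13, bit1=1)
  nb .....: next=.  (t=4,i=3, bit0=0)
  bits 00111111011101110001110011100110 = 1064770790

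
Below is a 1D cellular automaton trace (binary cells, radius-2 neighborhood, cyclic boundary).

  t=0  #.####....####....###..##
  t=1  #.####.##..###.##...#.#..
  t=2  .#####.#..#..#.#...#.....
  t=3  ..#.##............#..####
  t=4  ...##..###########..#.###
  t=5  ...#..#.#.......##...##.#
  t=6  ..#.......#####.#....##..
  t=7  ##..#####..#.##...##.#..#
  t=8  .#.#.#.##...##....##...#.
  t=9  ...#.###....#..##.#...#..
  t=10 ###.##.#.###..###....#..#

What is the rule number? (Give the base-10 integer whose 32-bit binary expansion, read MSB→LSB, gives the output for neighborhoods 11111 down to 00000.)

  #####|.  b31=0 t=2,i=3
  ####.|#  b30=1 t=0,i=4
  ###.#|#  b29=1 t=0,i=0
  ###..|#  b28=1 t=0,i=5
  ##.##|.  b27=0 t=0,i=1
  ##.#.|.  b26=0 t=2,i=6
  ##..#|.  b25=0 t=0,i=21
  ##...|.  b24=0 t=0,i=6
  #.###|#  b23=1 t=0,i=2
  #.##.|#  b22=1 t=1,i=7
  #.#.#|#  b21=1 t=8,i=3
  #.#..|.  b20=0 t=1,i=22
  #..##|#  b19=1 t=0,i=22
  #..#.|.  b18=0 t=1,i=24
  #...#|.  b17=0 t=1,i=18
  #....|#  b16=1 t=0,i=7
  .####|#  b15=1 t=0,i=3
  .###.|.  b14=0 t=0,i=19
  .##.#|#  b13=1 t=5,i=22
  .##..|.  b12=0 t=1,i=8
  .#.##|#  b11=1 t=1,i=1
  .#.#.|.  b10=0 t=1,i=21
  .#..#|.  b9=0 t=1,i=23
  .#...|.  b8=0 t=2,i=16
  ..###|.  b7=0 t=0,i=10
  ..##.|#  b6=1 t=4,i=3
  ..#.#|.  b5=0 t=1,i=0
  ..#..|.  b4=0 t=2,i=10
  ...##|.  b3=0 t=0,i=9
  ...#.|#  b2=1 t=1,i=19
  ....#|#  b1=1 t=0,i=8
  .....|#  b0=1 t=2,i=22
  bits 01110000111010011010100001000111 = 1894361159

1894361159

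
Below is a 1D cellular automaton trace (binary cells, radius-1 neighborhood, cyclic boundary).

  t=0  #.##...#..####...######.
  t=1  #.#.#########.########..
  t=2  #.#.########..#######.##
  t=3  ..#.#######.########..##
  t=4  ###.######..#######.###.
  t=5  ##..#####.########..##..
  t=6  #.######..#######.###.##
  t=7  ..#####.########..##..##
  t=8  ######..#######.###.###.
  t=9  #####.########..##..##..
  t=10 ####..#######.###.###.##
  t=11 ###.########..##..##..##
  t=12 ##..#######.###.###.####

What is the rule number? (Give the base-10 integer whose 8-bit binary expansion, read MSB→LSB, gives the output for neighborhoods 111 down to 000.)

159

  ### -> #   bit 7 = 1  t=0,i=11
  ##. -> .   bit 6 = 0  t=0,i=3
  #.# -> .   bit 5 = 0  t=0,i=1
  #.. -> #   bit 4 = 1  t=0,i=4
  .## -> #   bit 3 = 1  t=0,i=2
  .#. -> #   bit 2 = 1  t=0,i=0
  ..# -> #   bit 1 = 1  t=0,i=6
  ... -> #   bit 0 = 1  t=0,i=5
  bits 10011111 = 159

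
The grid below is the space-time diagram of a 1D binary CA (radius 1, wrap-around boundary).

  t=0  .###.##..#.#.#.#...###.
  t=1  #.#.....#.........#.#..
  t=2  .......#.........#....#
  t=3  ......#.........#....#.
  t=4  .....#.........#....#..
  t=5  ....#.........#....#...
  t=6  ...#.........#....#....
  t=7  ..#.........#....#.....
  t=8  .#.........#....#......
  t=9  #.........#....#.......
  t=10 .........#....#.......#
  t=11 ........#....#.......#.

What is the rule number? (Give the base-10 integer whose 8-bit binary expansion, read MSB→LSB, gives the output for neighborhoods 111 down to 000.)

130

  ###|#  b7=1 t=0,i=2
  ##.|.  b6=0 t=0,i=3
  #.#|.  b5=0 t=0,i=4
  #..|.  b4=0 t=0,i=7
  .##|.  b3=0 t=0,i=1
  .#.|.  b2=0 t=0,i=9
  ..#|#  b1=1 t=0,i=0
  ...|.  b0=0 t=0,i=17
  bits 10000010 = 130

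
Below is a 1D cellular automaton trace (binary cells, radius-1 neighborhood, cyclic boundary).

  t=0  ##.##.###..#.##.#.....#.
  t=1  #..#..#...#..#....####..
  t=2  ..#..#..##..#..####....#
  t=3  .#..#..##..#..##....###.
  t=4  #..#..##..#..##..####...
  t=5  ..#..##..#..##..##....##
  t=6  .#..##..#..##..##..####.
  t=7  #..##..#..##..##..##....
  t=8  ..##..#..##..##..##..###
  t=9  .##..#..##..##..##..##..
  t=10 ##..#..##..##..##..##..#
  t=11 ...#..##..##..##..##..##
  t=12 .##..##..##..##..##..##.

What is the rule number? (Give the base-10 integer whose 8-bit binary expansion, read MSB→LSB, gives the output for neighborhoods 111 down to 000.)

  [7] ### => .  t=0,i=7
  [6] ##. => .  t=0,i=1
  [5] #.# => .  t=0,i=2
  [4] #.. => .  t=0,i=9
  [3] .## => #  t=0,i=0
  [2] .#. => .  t=0,i=11
  [1] ..# => #  t=0,i=10
  [0] ... => #  t=0,i=18
  bits 00001011 = 11

11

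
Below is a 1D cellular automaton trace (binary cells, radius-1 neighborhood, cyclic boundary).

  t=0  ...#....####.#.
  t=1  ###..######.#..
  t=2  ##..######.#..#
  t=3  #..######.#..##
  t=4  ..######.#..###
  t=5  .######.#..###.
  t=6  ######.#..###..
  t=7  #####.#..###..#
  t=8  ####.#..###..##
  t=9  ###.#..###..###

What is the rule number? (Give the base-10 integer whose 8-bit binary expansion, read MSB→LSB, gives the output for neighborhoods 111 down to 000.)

171

  nb ###: next=#  (t=0,i=9, bit7=1)
  nb ##.: next=.  (t=0,i=11, bit6=0)
  nb #.#: next=#  (t=0,i=12, bit5=1)
  nb #..: next=.  (t=0,i=4, bit4=0)
  nb .##: next=#  (t=0,i=8, bit3=1)
  nb .#.: next=.  (t=0,i=3, bit2=0)
  nb ..#: next=#  (t=0,i=2, bit1=1)
  nb ...: next=#  (t=0,i=0, bit0=1)
  bits 10101011 = 171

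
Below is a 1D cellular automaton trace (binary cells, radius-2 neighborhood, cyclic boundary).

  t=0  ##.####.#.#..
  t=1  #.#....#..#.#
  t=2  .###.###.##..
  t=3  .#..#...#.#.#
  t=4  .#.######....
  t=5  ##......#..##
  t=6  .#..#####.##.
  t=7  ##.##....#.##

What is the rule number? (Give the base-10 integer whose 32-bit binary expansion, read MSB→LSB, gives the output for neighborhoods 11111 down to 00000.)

  [31] ##### => .  t=4,i=5
  [30] ####. => .  t=0,i=5
  [29] ###.# => .  t=0,i=6
  [28] ###.. => #  t=4,i=8
  [27] ##.## => #  t=0,i=2
  [26] ##.#. => #  t=0,i=7
  [25] ##..# => #  t=6,i=12
  [24] ##... => .  t=2,i=11
  [23] #.### => .  t=0,i=3
  [22] #.##. => .  t=1,i=12
  [21] #.#.# => .  t=0,i=8
  [20] #.#.. => #  t=0,i=10
  [19] #..## => #  t=0,i=12
  [18] #..#. => #  t=1,i=9
  [17] #...# => #  t=2,i=12
  [16] #.... => .  t=1,i=4
  [15] .#### => .  t=0,i=4
  [14] .###. => .  t=2,i=2
  [13] .##.# => .  t=0,i=1
  [12] .##.. => #  t=2,i=10
  [11] .#.## => .  t=1,i=11
  [10] .#.#. => .  t=0,i=9
  [9] .#..# => .  t=0,i=11
  [8] .#... => #  t=1,i=3
  [7] ..### => #  t=2,i=1
  [6] ..##. => #  t=0,i=0
  [5] ..#.# => #  t=1,i=10
  [4] ..#.. => #  t=1,i=7
  [3] ...## => .  t=2,i=0
  [2] ...#. => #  t=1,i=6
  [1] ....# => #  t=1,i=5
  [0] ..... => #  t=4,i=11
  bits 00011110000111100001000111110111 = 505287159

505287159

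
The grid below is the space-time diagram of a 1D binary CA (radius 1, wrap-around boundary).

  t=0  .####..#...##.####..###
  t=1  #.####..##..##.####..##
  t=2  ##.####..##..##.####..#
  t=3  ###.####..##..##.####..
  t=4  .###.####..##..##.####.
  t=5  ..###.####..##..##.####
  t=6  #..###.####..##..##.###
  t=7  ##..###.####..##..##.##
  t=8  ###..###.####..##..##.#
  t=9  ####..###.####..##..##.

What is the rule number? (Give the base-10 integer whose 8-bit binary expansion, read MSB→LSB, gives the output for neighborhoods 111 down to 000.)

241

  nb ###: next=#  (t=0,i=2, bit7=1)
  nb ##.: next=#  (t=0,i=4, bit6=1)
  nb #.#: next=#  (t=0,i=0, bit5=1)
  nb #..: next=#  (t=0,i=5, bit4=1)
  nb .##: next=.  (t=0,i=1, bit3=0)
  nb .#.: next=.  (t=0,i=7, bit2=0)
  nb ..#: next=.  (t=0,i=6, bit1=0)
  nb ...: next=#  (t=0,i=9, bit0=1)
  bits 11110001 = 241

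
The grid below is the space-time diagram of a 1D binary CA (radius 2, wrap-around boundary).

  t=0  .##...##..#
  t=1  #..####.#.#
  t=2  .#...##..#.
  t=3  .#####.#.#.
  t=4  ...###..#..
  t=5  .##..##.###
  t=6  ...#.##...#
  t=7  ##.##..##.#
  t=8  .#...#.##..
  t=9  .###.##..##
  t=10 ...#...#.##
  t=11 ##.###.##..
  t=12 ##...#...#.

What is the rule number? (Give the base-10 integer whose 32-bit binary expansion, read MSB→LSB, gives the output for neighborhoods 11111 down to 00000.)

  nb #####: next=#  (t=3,i=3, bit31=1)
  nb ####.: next=#  (t=1,i=5, bit30=1)
  nb ###.#: next=#  (t=1,i=6, bit29=1)
  nb ###..: next=#  (t=4,i=5, bit28=1)
  nb ##.##: next=.  (t=5,i=0, bit27=0)
  nb ##.#.: next=.  (t=1,i=7, bit26=0)
  nb ##..#: next=#  (t=0,i=8, bit25=1)
  nb ##...: next=#  (t=0,i=3, bit24=1)
  nb #.###: next=.  (t=5,i=8, bit23=0)
  nb #.##.: next=.  (t=0,i=1, bit22=0)
  nb #.#.#: next=.  (t=1,i=8, bit21=0)
  nb #.#..: next=.  (t=3,i=9, bit20=0)
  nb #..##: next=.  (t=1,i=2, bit19=0)
  nb #..#.: next=.  (t=0,i=9, bit18=0)
  nb #...#: next=#  (t=0,i=4, bit17=1)
  nb #....: next=#  (t=4,i=10, bit16=1)
  nb .####: next=.  (t=1,i=4, bit15=0)
  nb .###.: next=.  (t=4,i=4, bit14=0)
  nb .##.#: next=#  (t=5,i=6, bit13=1)
  nb .##..: next=.  (t=0,i=2, bit12=0)
  nb .#.##: next=#  (t=0,i=0, bit11=1)
  nb .#.#.: next=#  (t=3,i=8, bit10=1)
  nb .#..#: next=.  (t=2,i=10, bit9=0)
  nb .#...: next=#  (t=2,i=2, bit8=1)
  nb ..###: next=.  (t=1,i=3, bit7=0)
  nb ..##.: next=#  (t=0,i=6, bit6=1)
  nb ..#.#: next=#  (t=0,i=10, bit5=1)
  nb ..#..: next=#  (t=2,i=1, bit4=1)
  nb ...##: next=#  (t=0,i=5, bit3=1)
  nb ...#.: next=.  (t=6,i=2, bit2=0)
  nb ....#: next=#  (t=4,i=1, bit1=1)
  nb .....: next=.  (t=4,i=0, bit0=0)
  bits 11110011000000110010110101111010 = 4077071738

4077071738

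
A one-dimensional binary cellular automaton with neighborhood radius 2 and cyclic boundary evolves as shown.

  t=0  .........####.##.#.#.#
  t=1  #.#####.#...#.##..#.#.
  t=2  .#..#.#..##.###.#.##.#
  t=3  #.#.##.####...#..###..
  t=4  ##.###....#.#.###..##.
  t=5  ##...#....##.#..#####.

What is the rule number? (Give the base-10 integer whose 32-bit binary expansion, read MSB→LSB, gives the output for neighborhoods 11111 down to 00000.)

  nb #####: next=#  (t=1,i=4, bit31=1)
  nb ####.: next=.  (t=0,i=11, bit30=0)
  nb ###.#: next=#  (t=0,i=12, bit29=1)
  nb ###..: next=#  (t=3,i=10, bit28=1)
  nb ##.##: next=.  (t=0,i=13, bit27=0)
  nb ##.#.: next=.  (t=0,i=16, bit26=0)
  nb ##..#: next=#  (t=1,i=16, bit25=1)
  nb ##...: next=.  (t=3,i=11, bit24=0)
  nb #.###: next=.  (t=1,i=2, bit23=0)
  nb #.##.: next=#  (t=0,i=14, bit22=1)
  nb #.#.#: next=.  (t=0,i=17, bit21=0)
  nb #.#..: next=.  (t=0,i=21, bit20=0)
  nb #..##: next=#  (t=2,i=8, bit19=1)
  nb #..#.: next=.  (t=1,i=17, bit18=0)
  nb #...#: next=#  (t=1,i=10, bit17=1)
  nb #....: next=.  (t=0,i=1, bit16=0)
  nb .####: next=.  (t=0,i=10, bit15=0)
  nb .###.: next=.  (t=2,i=13, bit14=0)
  nb .##.#: next=#  (t=0,i=15, bit13=1)
  nb .##..: next=.  (t=1,i=15, bit12=0)
  nb .#.##: next=#  (t=1,i=1, bit11=1)
  nb .#.#.: next=#  (t=0,i=18, bit10=1)
  nb .#..#: next=#  (t=2,i=2, bit9=1)
  nb .#...: next=#  (t=0,i=0, bit8=1)
  nb ..###: next=.  (t=0,i=9, bit7=0)
  nb ..##.: next=#  (t=2,i=9, bit6=1)
  nb ..#.#: next=#  (t=1,i=12, bit5=1)
  nb ..#..: next=#  (t=3,i=14, bit4=1)
  nb ...##: next=#  (t=0,i=8, bit3=1)
  nb ...#.: next=.  (t=1,i=11, bit2=0)
  nb ....#: next=.  (t=0,i=7, bit1=0)
  nb .....: next=#  (t=0,i=2, bit0=1)
  bits 10110010010010100010111101111001 = 2991206265

2991206265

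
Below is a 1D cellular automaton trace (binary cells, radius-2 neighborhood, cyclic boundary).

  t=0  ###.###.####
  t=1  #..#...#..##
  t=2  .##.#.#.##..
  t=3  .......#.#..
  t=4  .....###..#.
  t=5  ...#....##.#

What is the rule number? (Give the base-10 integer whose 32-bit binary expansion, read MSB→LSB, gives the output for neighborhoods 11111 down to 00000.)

2316049190

  ##### -> #   bit 31 = 1  t=0,i=0
  ####. -> .   bit 30 = 0  t=0,i=1
  ###.# -> .   bit 29 = 0  t=0,i=2
  ###.. -> .   bit 28 = 0  t=1,i=0
  ##.## -> #   bit 27 = 1  t=0,i=3
  ##.#. -> .   bit 26 = 0  t=2,i=3
  ##..# -> #   bit 25 = 1  t=1,i=1
  ##... -> .   bit 24 = 0  t=2,i=10
  #.### -> .   bit 23 = 0  t=0,i=4
  #.##. -> .   bit 22 = 0  t=2,i=8
  #.#.# -> .   bit 21 = 0  t=2,i=4
  #.#.. -> .   bit 20 = 0  t=3,i=9
  #..## -> #   bit 19 = 1  t=1,i=9
  #..#. -> #   bit 18 = 1  t=1,i=2
  #...# -> .   bit 17 = 0  t=1,i=5
  #.... -> .   bit 16 = 0  t=3,i=11
  .#### -> .   bit 15 = 0  t=0,i=9
  .###. -> .   bit 14 = 0  t=0,i=5
  .##.# -> .   bit 13 = 0  t=2,i=2
  .##.. -> #   bit 12 = 1  t=2,i=9
  .#.## -> #   bit 11 = 1  t=2,i=7
  .#.#. -> .   bit 10 = 0  t=2,i=5
  .#..# -> #   bit 9 = 1  t=1,i=8
  .#... -> #   bit 8 = 1  t=1,i=4
  ..### -> .   bit 7 = 0  t=1,i=10
  ..##. -> .   bit 6 = 0  t=2,i=1
  ..#.# -> #   bit 5 = 1  t=3,i=7
  ..#.. -> .   bit 4 = 0  t=1,i=3
  ...## -> .   bit 3 = 0  t=2,i=0
  ...#. -> #   bit 2 = 1  t=1,i=6
  ....# -> #   bit 1 = 1  t=3,i=5
  ..... -> .   bit 0 = 0  t=3,i=0
  bits 10001010000011000001101100100110 = 2316049190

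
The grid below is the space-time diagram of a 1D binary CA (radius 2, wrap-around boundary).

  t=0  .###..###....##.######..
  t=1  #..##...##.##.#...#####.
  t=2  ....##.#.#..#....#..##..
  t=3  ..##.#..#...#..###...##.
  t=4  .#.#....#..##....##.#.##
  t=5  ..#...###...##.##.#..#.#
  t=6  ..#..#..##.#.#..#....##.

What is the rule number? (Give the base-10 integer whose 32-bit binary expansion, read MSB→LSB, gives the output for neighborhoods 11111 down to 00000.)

  [31] ##### => #  t=0,i=18
  [30] ####. => #  t=0,i=20
  [29] ###.# => .  t=1,i=22
  [28] ###.. => #  t=0,i=3
  [27] ##.## => .  t=0,i=15
  [26] ##.#. => .  t=1,i=13
  [25] ##..# => #  t=0,i=4
  [24] ##... => #  t=0,i=9
  [23] #.### => .  t=0,i=16
  [22] #.##. => .  t=1,i=11
  [21] #.#.# => .  t=2,i=7
  [20] #.#.. => .  t=1,i=0
  [19] #..## => .  t=0,i=5
  [18] #..#. => .  t=2,i=11
  [17] #...# => .  t=0,i=23
  [16] #.... => .  t=0,i=10
  [15] .#### => .  t=0,i=17
  [14] .###. => .  t=0,i=2
  [13] .##.# => #  t=0,i=14
  [12] .##.. => #  t=1,i=4
  [11] .#.## => #  t=4,i=21
  [10] .#.#. => #  t=2,i=8
  [9] .#..# => .  t=1,i=1
  [8] .#... => .  t=1,i=15
  [7] ..### => .  t=0,i=1
  [6] ..##. => .  t=0,i=13
  [5] ..#.# => #  t=5,i=21
  [4] ..#.. => #  t=2,i=12
  [3] ...## => #  t=0,i=0
  [2] ...#. => #  t=2,i=16
  [1] ....# => #  t=0,i=11
  [0] ..... => .  t=2,i=0
  bits 11010011000000000011110000111110 = 3540007998

3540007998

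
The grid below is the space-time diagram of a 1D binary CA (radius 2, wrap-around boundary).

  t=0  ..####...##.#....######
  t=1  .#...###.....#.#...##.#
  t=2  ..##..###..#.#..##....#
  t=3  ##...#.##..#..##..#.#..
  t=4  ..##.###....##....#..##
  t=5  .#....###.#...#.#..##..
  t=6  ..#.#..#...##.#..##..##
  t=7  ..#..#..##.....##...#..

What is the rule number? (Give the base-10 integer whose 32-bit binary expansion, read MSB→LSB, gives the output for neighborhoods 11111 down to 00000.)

  [31] ##### => #  t=0,i=19
  [30] ####. => .  t=0,i=4
  [29] ###.# => .  t=5,i=8
  [28] ###.. => #  t=0,i=5
  [27] ##.## => .  t=4,i=4
  [26] ##.#. => .  t=0,i=11
  [25] ##..# => .  t=0,i=0
  [24] ##... => #  t=0,i=6
  [23] #.### => .  t=4,i=5
  [22] #.##. => #  t=3,i=7
  [21] #.#.# => #  t=1,i=22
  [20] #.#.. => .  t=0,i=12
  [19] #..## => #  t=0,i=1
  [18] #..#. => .  t=2,i=10
  [17] #...# => #  t=0,i=7
  [16] #.... => .  t=0,i=14
  [15] .#### => .  t=0,i=3
  [14] .###. => #  t=1,i=6
  [13] .##.# => .  t=0,i=10
  [12] .##.. => .  t=2,i=3
  [11] .#.## => #  t=3,i=6
  [10] .#.#. => .  t=1,i=0
  [9] .#..# => #  t=2,i=0
  [8] .#... => #  t=0,i=13
  [7] ..### => .  t=0,i=2
  [6] ..##. => .  t=0,i=9
  [5] ..#.# => #  t=1,i=13
  [4] ..#.. => .  t=2,i=22
  [3] ...## => .  t=0,i=8
  [2] ...#. => .  t=1,i=12
  [1] ....# => #  t=0,i=15
  [0] ..... => .  t=1,i=10
  bits 10010001011010100100101100100010 = 2439662370

2439662370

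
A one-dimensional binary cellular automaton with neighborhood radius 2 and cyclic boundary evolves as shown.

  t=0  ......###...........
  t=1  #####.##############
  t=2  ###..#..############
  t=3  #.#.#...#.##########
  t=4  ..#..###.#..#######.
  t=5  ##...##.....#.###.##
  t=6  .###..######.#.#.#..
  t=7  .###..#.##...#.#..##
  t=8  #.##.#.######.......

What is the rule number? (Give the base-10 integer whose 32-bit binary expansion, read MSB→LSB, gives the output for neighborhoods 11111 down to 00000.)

  nb #####: next=#  (t=1,i=0, bit31=1)
  nb ####.: next=.  (t=1,i=3, bit30=0)
  nb ###.#: next=.  (t=1,i=4, bit29=0)
  nb ###..: next=#  (t=0,i=8, bit28=1)
  nb ##.##: next=#  (t=1,i=5, bit27=1)
  nb ##.#.: next=.  (t=3,i=1, bit26=0)
  nb ##..#: next=.  (t=2,i=3, bit25=0)
  nb ##...: next=#  (t=0,i=9, bit24=1)
  nb #.###: next=.  (t=1,i=6, bit23=0)
  nb #.##.: next=#  (t=7,i=8, bit22=1)
  nb #.#.#: next=#  (t=3,i=2, bit21=1)
  nb #.#..: next=.  (t=3,i=4, bit20=0)
  nb #..##: next=.  (t=2,i=7, bit19=0)
  nb #..#.: next=#  (t=2,i=4, bit18=1)
  nb #...#: next=#  (t=3,i=6, bit17=1)
  nb #....: next=#  (t=0,i=10, bit16=1)
  nb .####: next=.  (t=1,i=7, bit15=0)
  nb .###.: next=#  (t=0,i=7, bit14=1)
  nb .##.#: next=.  (t=7,i=19, bit13=0)
  nb .##..: next=#  (t=5,i=6, bit12=1)
  nb .#.##: next=#  (t=3,i=9, bit11=1)
  nb .#.#.: next=.  (t=3,i=3, bit10=0)
  nb .#..#: next=.  (t=2,i=6, bit9=0)
  nb .#...: next=#  (t=3,i=5, bit8=1)
  nb ..###: next=#  (t=0,i=6, bit7=1)
  nb ..##.: next=.  (t=5,i=5, bit6=0)
  nb ..#.#: next=.  (t=3,i=8, bit5=0)
  nb ..#..: next=.  (t=2,i=5, bit4=0)
  nb ...##: next=.  (t=0,i=5, bit3=0)
  nb ...#.: next=#  (t=3,i=7, bit2=1)
  nb ....#: next=#  (t=0,i=4, bit1=1)
  nb .....: next=#  (t=0,i=0, bit0=1)
  bits 10011001011001110101100110000111 = 2573687175

2573687175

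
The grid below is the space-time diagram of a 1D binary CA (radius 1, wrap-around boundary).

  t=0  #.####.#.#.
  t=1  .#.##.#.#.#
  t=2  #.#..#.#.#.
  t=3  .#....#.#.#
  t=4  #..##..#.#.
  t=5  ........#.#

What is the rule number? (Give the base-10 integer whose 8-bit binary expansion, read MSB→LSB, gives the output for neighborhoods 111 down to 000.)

161

  ###|#  b7=1 t=0,i=3
  ##.|.  b6=0 t=0,i=5
  #.#|#  b5=1 t=0,i=1
  #..|.  b4=0 t=2,i=3
  .##|.  b3=0 t=0,i=2
  .#.|.  b2=0 t=0,i=0
  ..#|.  b1=0 t=2,i=4
  ...|#  b0=1 t=3,i=3
  bits 10100001 = 161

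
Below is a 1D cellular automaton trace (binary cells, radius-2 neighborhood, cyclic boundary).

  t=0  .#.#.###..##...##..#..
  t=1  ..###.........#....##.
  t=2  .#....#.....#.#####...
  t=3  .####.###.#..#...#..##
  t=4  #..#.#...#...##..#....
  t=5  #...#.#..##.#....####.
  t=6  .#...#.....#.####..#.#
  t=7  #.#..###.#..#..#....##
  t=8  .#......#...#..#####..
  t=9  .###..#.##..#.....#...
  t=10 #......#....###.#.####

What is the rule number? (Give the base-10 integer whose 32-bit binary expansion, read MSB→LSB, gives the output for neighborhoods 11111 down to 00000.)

  nb #####: next=.  (t=2,i=16, bit31=0)
  nb ####.: next=#  (t=2,i=17, bit30=1)
  nb ###.#: next=.  (t=3,i=4, bit29=0)
  nb ###..: next=.  (t=0,i=7, bit28=0)
  nb ##.##: next=#  (t=3,i=0, bit27=1)
  nb ##.#.: next=#  (t=3,i=9, bit26=1)
  nb ##..#: next=.  (t=0,i=8, bit25=0)
  nb ##...: next=.  (t=0,i=12, bit24=0)
  nb #.###: next=.  (t=0,i=5, bit23=0)
  nb #.##.: next=.  (t=9,i=8, bit22=0)
  nb #.#.#: next=#  (t=0,i=3, bit21=1)
  nb #.#..: next=.  (t=3,i=10, bit20=0)
  nb #..##: next=.  (t=0,i=9, bit19=0)
  nb #..#.: next=.  (t=0,i=18, bit18=0)
  nb #...#: next=.  (t=0,i=13, bit17=0)
  nb #....: next=#  (t=1,i=6, bit16=1)
  nb .####: next=.  (t=2,i=15, bit15=0)
  nb .###.: next=.  (t=0,i=6, bit14=0)
  nb .##.#: next=.  (t=3,i=21, bit13=0)
  nb .##..: next=.  (t=0,i=11, bit12=0)
  nb .#.##: next=#  (t=0,i=4, bit11=1)
  nb .#.#.: next=#  (t=0,i=2, bit10=1)
  nb .#..#: next=.  (t=3,i=11, bit9=0)
  nb .#...: next=#  (t=0,i=20, bit8=1)
  nb ..###: next=.  (t=1,i=2, bit7=0)
  nb ..##.: next=.  (t=0,i=10, bit6=0)
  nb ..#.#: next=.  (t=0,i=1, bit5=0)
  nb ..#..: next=#  (t=0,i=19, bit4=1)
  nb ...##: next=#  (t=0,i=14, bit3=1)
  nb ...#.: next=.  (t=0,i=0, bit2=0)
  nb ....#: next=#  (t=1,i=12, bit1=1)
  nb .....: next=.  (t=1,i=7, bit0=0)
  bits 01001100001000010000110100011010 = 1277234458

1277234458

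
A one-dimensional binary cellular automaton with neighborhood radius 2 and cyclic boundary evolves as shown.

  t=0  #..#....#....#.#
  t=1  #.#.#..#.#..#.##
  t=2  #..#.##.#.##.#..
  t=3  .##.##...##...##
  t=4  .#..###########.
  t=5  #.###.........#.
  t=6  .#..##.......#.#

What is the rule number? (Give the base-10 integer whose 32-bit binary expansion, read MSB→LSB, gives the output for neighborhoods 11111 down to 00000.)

  #####|.  b31=0 t=4,i=6
  ####.|.  b30=0 t=4,i=13
  ###.#|#  b29=1 t=1,i=0
  ###..|#  b28=1 t=4,i=14
  ##.##|.  b27=0 t=3,i=0
  ##.#.|.  b26=0 t=1,i=1
  ##..#|.  b25=0 t=0,i=1
  ##...|#  b24=1 t=3,i=6
  #.###|.  b23=0 t=1,i=14
  #.##.|#  b22=1 t=0,i=15
  #.#.#|.  b21=0 t=1,i=2
  #.#..|.  b20=0 t=1,i=4
  #..##|#  b19=1 t=4,i=3
  #..#.|#  b18=1 t=0,i=2
  #...#|#  b17=1 t=3,i=7
  #....|.  b16=0 t=0,i=5
  .####|.  b15=0 t=4,i=5
  .###.|.  b14=0 t=1,i=15
  .##.#|.  b13=0 t=2,i=6
  .##..|#  b12=1 t=0,i=0
  .#.##|#  b11=1 t=0,i=14
  .#.#.|#  b10=1 t=1,i=3
  .#..#|#  b9=1 t=1,i=5
  .#...|#  b8=1 t=0,i=4
  ..###|#  b7=1 t=4,i=4
  ..##.|#  b6=1 t=3,i=9
  ..#.#|.  b5=0 t=0,i=13
  ..#..|.  b4=0 t=0,i=3
  ...##|#  b3=1 t=3,i=8
  ...#.|#  b2=1 t=0,i=7
  ....#|.  b1=0 t=0,i=6
  .....|.  b0=0 t=5,i=7
  bits 00110001010011100001111111001100 = 827203532

827203532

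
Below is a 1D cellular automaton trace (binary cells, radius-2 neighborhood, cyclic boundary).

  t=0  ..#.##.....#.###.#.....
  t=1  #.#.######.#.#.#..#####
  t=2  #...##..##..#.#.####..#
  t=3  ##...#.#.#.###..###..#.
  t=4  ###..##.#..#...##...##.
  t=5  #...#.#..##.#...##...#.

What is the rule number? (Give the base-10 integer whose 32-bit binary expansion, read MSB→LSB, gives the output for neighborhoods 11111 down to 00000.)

1640871843

  nb #####: next=.  (t=1,i=6, bit31=0)
  nb ####.: next=#  (t=1,i=8, bit30=1)
  nb ###.#: next=#  (t=0,i=15, bit29=1)
  nb ###..: next=.  (t=2,i=19, bit28=0)
  nb ##.##: next=.  (t=4,i=22, bit27=0)
  nb ##.#.: next=.  (t=0,i=16, bit26=0)
  nb ##..#: next=.  (t=2,i=6, bit25=0)
  nb ##...: next=#  (t=0,i=6, bit24=1)
  nb #.###: next=#  (t=0,i=13, bit23=1)
  nb #.##.: next=#  (t=0,i=4, bit22=1)
  nb #.#.#: next=.  (t=1,i=2, bit21=0)
  nb #.#..: next=.  (t=0,i=17, bit20=0)
  nb #..##: next=#  (t=1,i=17, bit19=1)
  nb #..#.: next=#  (t=2,i=11, bit18=1)
  nb #...#: next=.  (t=2,i=2, bit17=0)
  nb #....: next=#  (t=0,i=7, bit16=1)
  nb .####: next=#  (t=1,i=5, bit15=1)
  nb .###.: next=.  (t=0,i=14, bit14=0)
  nb .##.#: next=#  (t=4,i=6, bit13=1)
  nb .##..: next=#  (t=0,i=5, bit12=1)
  nb .#.##: next=.  (t=0,i=3, bit11=0)
  nb .#.#.: next=#  (t=1,i=12, bit10=1)
  nb .#..#: next=#  (t=1,i=16, bit9=1)
  nb .#...: next=#  (t=0,i=18, bit8=1)
  nb ..###: next=#  (t=1,i=18, bit7=1)
  nb ..##.: next=.  (t=2,i=4, bit6=0)
  nb ..#.#: next=#  (t=0,i=2, bit5=1)
  nb ..#..: next=.  (t=4,i=11, bit4=0)
  nb ...##: next=.  (t=2,i=3, bit3=0)
  nb ...#.: next=.  (t=0,i=1, bit2=0)
  nb ....#: next=#  (t=0,i=0, bit1=1)
  nb .....: next=#  (t=0,i=8, bit0=1)
  bits 01100001110011011011011110100011 = 1640871843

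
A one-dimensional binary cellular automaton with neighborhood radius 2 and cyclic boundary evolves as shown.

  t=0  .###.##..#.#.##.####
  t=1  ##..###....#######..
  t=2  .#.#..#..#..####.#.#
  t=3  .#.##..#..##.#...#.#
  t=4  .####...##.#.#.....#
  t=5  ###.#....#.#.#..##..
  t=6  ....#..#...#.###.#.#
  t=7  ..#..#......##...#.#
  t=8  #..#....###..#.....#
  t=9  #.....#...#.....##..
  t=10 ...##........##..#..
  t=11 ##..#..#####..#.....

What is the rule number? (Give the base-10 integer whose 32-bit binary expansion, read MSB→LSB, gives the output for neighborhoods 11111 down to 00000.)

  ##### -> #   bit 31 = 1  t=1,i=13
  ####. -> .   bit 30 = 0  t=0,i=18
  ###.# -> .   bit 29 = 0  t=0,i=3
  ###.. -> #   bit 28 = 1  t=1,i=6
  ##.## -> #   bit 27 = 1  t=0,i=0
  ##.#. -> .   bit 26 = 0  t=2,i=16
  ##..# -> .   bit 25 = 0  t=0,i=7
  ##... -> .   bit 24 = 0  t=1,i=7
  #.### -> #   bit 23 = 1  t=0,i=1
  #.##. -> #   bit 22 = 1  t=0,i=5
  #.#.# -> #   bit 21 = 1  t=0,i=11
  #.#.. -> #   bit 20 = 1  t=2,i=3
  #..## -> #   bit 19 = 1  t=1,i=3
  #..#. -> .   bit 18 = 0  t=0,i=8
  #...# -> .   bit 17 = 0  t=3,i=15
  #.... -> .   bit 16 = 0  t=1,i=8
  .#### -> #   bit 15 = 1  t=0,i=17
  .###. -> .   bit 14 = 0  t=0,i=2
  .##.# -> #   bit 13 = 1  t=0,i=14
  .##.. -> #   bit 12 = 1  t=0,i=6
  .#.## -> #   bit 11 = 1  t=0,i=12
  .#.#. -> .   bit 10 = 0  t=0,i=10
  .#..# -> #   bit 9 = 1  t=2,i=4
  .#... -> .   bit 8 = 0  t=3,i=14
  ..### -> .   bit 7 = 0  t=1,i=4
  ..##. -> .   bit 6 = 0  t=1,i=0
  ..#.# -> .   bit 5 = 0  t=0,i=9
  ..#.. -> .   bit 4 = 0  t=2,i=6
  ...## -> .   bit 3 = 0  t=1,i=10
  ...#. -> .   bit 2 = 0  t=3,i=16
  ....# -> #   bit 1 = 1  t=1,i=9
  ..... -> #   bit 0 = 1  t=4,i=16
  bits 10011000111110001011101000000011 = 2566437379

2566437379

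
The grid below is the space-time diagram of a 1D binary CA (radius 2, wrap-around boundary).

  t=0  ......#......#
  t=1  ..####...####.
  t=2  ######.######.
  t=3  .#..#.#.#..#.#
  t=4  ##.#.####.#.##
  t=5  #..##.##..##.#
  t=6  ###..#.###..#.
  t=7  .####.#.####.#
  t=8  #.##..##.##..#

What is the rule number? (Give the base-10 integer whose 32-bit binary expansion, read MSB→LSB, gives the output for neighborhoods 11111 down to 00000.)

1514069135

  [31] ##### => .  t=2,i=2
  [30] ####. => #  t=1,i=4
  [29] ###.# => .  t=2,i=5
  [28] ###.. => #  t=1,i=5
  [27] ##.## => #  t=2,i=6
  [26] ##.#. => .  t=4,i=2
  [25] ##..# => #  t=5,i=1
  [24] ##... => .  t=1,i=6
  [23] #.### => .  t=2,i=0
  [22] #.##. => .  t=5,i=6
  [21] #.#.# => #  t=3,i=6
  [20] #.#.. => #  t=3,i=1
  [19] #..## => #  t=5,i=2
  [18] #..#. => #  t=3,i=3
  [17] #...# => #  t=1,i=0
  [16] #.... => .  t=0,i=1
  [15] .#### => #  t=1,i=3
  [14] .###. => #  t=6,i=1
  [13] .##.# => .  t=5,i=4
  [12] .##.. => #  t=5,i=0
  [11] .#.## => #  t=4,i=4
  [10] .#.#. => #  t=3,i=0
  [9] .#..# => .  t=3,i=2
  [8] .#... => .  t=0,i=0
  [7] ..### => #  t=1,i=2
  [6] ..##. => .  t=5,i=3
  [5] ..#.# => .  t=3,i=4
  [4] ..#.. => .  t=0,i=6
  [3] ...## => #  t=1,i=1
  [2] ...#. => #  t=0,i=5
  [1] ....# => #  t=0,i=4
  [0] ..... => #  t=0,i=2
  bits 01011010001111101101110010001111 = 1514069135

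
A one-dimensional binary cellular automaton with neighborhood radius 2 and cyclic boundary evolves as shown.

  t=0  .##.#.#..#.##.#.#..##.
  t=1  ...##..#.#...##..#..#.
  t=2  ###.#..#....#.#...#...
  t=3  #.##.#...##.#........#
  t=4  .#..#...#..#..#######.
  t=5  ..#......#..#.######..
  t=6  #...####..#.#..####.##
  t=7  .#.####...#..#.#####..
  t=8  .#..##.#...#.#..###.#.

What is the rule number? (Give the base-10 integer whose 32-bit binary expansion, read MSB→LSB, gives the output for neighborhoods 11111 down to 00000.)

  #####|#  b31=1 t=4,i=16
  ####.|#  b30=1 t=4,i=19
  ###.#|#  b29=1 t=2,i=2
  ###..|.  b28=0 t=4,i=20
  ##.##|#  b27=1 t=3,i=1
  ##.#.|#  b26=1 t=0,i=3
  ##..#|.  b25=0 t=0,i=21
  ##...|#  b24=1 t=5,i=20
  #.###|.  b23=0 t=5,i=14
  #.##.|.  b22=0 t=0,i=11
  #.#.#|#  b21=1 t=0,i=4
  #.#..|.  b20=0 t=0,i=6
  #..##|.  b19=0 t=0,i=0
  #..#.|.  b18=0 t=0,i=8
  #...#|.  b17=0 t=1,i=11
  #....|#  b16=1 t=1,i=0
  .####|#  b15=1 t=4,i=15
  .###.|.  b14=0 t=2,i=1
  .##.#|.  b13=0 t=0,i=2
  .##..|#  b12=1 t=0,i=20
  .#.##|.  b11=0 t=0,i=10
  .#.#.|.  b10=0 t=0,i=5
  .#..#|#  b9=1 t=0,i=7
  .#...|.  b8=0 t=1,i=10
  ..###|#  b7=1 t=2,i=0
  ..##.|.  b6=0 t=0,i=1
  ..#.#|#  b5=1 t=0,i=9
  ..#..|.  b4=0 t=1,i=17
  ...##|#  b3=1 t=1,i=2
  ...#.|.  b2=0 t=2,i=11
  ....#|#  b1=1 t=1,i=1
  .....|#  b0=1 t=3,i=15
  bits 11101101001000011001001010101011 = 3978400427

3978400427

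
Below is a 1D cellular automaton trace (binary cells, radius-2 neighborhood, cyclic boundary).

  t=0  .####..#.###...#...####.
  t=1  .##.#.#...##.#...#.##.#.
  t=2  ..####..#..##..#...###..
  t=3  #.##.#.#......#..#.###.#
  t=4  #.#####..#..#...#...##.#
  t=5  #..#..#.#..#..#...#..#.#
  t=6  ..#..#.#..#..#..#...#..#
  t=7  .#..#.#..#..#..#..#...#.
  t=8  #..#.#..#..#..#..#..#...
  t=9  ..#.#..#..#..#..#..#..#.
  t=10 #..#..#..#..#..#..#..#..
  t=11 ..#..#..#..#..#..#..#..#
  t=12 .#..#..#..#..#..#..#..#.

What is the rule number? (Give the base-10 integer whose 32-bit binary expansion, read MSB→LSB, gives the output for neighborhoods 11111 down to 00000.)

879223938

  nb #####: next=.  (t=4,i=4, bit31=0)
  nb ####.: next=.  (t=0,i=3, bit30=0)
  nb ###.#: next=#  (t=3,i=21, bit29=1)
  nb ###..: next=#  (t=0,i=4, bit28=1)
  nb ##.##: next=.  (t=3,i=1, bit27=0)
  nb ##.#.: next=#  (t=1,i=3, bit26=1)
  nb ##..#: next=.  (t=0,i=5, bit25=0)
  nb ##...: next=.  (t=0,i=12, bit24=0)
  nb #.###: next=.  (t=0,i=9, bit23=0)
  nb #.##.: next=#  (t=1,i=19, bit22=1)
  nb #.#.#: next=#  (t=1,i=4, bit21=1)
  nb #.#..: next=.  (t=1,i=6, bit20=0)
  nb #..##: next=.  (t=0,i=0, bit19=0)
  nb #..#.: next=#  (t=0,i=6, bit18=1)
  nb #...#: next=#  (t=0,i=13, bit17=1)
  nb #....: next=#  (t=2,i=23, bit16=1)
  nb .####: next=#  (t=0,i=2, bit15=1)
  nb .###.: next=#  (t=0,i=10, bit14=1)
  nb .##.#: next=#  (t=1,i=2, bit13=1)
  nb .##..: next=.  (t=2,i=12, bit12=0)
  nb .#.##: next=.  (t=0,i=8, bit11=0)
  nb .#.#.: next=#  (t=1,i=5, bit10=1)
  nb .#..#: next=.  (t=1,i=23, bit9=0)
  nb .#...: next=.  (t=0,i=16, bit8=0)
  nb ..###: next=#  (t=0,i=1, bit7=1)
  nb ..##.: next=.  (t=1,i=1, bit6=0)
  nb ..#.#: next=.  (t=0,i=7, bit5=0)
  nb ..#..: next=.  (t=0,i=15, bit4=0)
  nb ...##: next=.  (t=0,i=18, bit3=0)
  nb ...#.: next=.  (t=0,i=14, bit2=0)
  nb ....#: next=#  (t=2,i=0, bit1=1)
  nb .....: next=.  (t=3,i=10, bit0=0)
  bits 00110100011001111110010010000010 = 879223938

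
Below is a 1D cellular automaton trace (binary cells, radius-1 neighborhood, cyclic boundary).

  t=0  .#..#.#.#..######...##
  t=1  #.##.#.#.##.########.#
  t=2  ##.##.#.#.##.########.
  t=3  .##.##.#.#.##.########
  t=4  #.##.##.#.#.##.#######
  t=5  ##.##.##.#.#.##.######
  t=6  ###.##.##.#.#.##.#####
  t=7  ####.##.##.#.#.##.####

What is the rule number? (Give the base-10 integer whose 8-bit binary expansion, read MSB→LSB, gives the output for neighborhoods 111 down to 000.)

  ###|#  b7=1 t=0,i=12
  ##.|#  b6=1 t=0,i=16
  #.#|#  b5=1 t=0,i=0
  #..|#  b4=1 t=0,i=2
  .##|.  b3=0 t=0,i=11
  .#.|.  b2=0 t=0,i=1
  ..#|#  b1=1 t=0,i=3
  ...|#  b0=1 t=0,i=18
  bits 11110011 = 243

243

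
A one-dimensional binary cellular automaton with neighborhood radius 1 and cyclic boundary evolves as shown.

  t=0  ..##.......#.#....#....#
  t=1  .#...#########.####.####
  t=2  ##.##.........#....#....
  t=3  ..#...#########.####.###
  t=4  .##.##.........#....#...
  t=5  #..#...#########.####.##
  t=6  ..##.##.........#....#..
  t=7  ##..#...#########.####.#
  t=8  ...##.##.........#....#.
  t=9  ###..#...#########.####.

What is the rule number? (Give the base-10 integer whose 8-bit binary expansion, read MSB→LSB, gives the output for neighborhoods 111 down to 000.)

  [7] ### => .  t=1,i=6
  [6] ##. => .  t=0,i=3
  [5] #.# => #  t=0,i=12
  [4] #.. => .  t=0,i=0
  [3] .## => .  t=0,i=2
  [2] .#. => #  t=0,i=11
  [1] ..# => #  t=0,i=1
  [0] ... => #  t=0,i=5
  bits 00100111 = 39

39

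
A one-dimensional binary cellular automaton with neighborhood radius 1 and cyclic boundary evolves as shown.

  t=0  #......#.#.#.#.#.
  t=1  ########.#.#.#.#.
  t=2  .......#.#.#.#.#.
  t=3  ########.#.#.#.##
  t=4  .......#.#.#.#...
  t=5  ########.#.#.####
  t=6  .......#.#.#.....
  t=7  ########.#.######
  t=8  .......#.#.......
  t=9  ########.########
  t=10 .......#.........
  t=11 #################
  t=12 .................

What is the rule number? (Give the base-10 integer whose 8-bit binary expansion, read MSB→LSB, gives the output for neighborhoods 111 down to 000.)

87

  nb ###: next=.  (t=1,i=1, bit7=0)
  nb ##.: next=#  (t=1,i=7, bit6=1)
  nb #.#: next=.  (t=0,i=8, bit5=0)
  nb #..: next=#  (t=0,i=1, bit4=1)
  nb .##: next=.  (t=1,i=0, bit3=0)
  nb .#.: next=#  (t=0,i=0, bit2=1)
  nb ..#: next=#  (t=0,i=6, bit1=1)
  nb ...: next=#  (t=0,i=2, bit0=1)
  bits 01010111 = 87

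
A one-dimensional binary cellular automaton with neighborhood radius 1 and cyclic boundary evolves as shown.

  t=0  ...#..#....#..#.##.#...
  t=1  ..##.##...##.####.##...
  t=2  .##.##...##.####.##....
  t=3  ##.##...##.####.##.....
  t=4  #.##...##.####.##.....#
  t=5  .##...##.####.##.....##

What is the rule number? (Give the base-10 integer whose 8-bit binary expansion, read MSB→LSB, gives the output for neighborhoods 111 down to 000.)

  [7] ### => #  t=1,i=14
  [6] ##. => .  t=0,i=17
  [5] #.# => #  t=0,i=15
  [4] #.. => .  t=0,i=4
  [3] .## => #  t=0,i=16
  [2] .#. => #  t=0,i=3
  [1] ..# => #  t=0,i=2
  [0] ... => .  t=0,i=0
  bits 10101110 = 174

174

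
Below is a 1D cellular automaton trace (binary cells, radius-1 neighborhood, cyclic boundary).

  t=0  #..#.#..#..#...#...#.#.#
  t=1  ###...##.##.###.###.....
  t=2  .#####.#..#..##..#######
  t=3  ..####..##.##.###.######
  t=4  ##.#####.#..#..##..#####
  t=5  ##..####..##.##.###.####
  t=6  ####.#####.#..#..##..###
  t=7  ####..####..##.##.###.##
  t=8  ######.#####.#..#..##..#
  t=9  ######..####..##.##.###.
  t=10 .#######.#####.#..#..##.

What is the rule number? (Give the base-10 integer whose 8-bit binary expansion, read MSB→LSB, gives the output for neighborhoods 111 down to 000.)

211

  [7] ### => #  t=1,i=1
  [6] ##. => #  t=0,i=0
  [5] #.# => .  t=0,i=4
  [4] #.. => #  t=0,i=1
  [3] .## => .  t=0,i=23
  [2] .#. => .  t=0,i=3
  [1] ..# => #  t=0,i=2
  [0] ... => #  t=0,i=13
  bits 11010011 = 211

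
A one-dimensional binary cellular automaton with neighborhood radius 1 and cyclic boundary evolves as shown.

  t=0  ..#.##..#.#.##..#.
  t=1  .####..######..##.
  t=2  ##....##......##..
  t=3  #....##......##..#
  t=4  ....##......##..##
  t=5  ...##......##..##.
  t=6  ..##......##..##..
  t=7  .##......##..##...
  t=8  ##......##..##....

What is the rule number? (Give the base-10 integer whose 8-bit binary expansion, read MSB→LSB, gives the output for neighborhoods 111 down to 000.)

46

  nb ###: next=.  (t=1,i=2, bit7=0)
  nb ##.: next=.  (t=0,i=5, bit6=0)
  nb #.#: next=#  (t=0,i=3, bit5=1)
  nb #..: next=.  (t=0,i=6, bit4=0)
  nb .##: next=#  (t=0,i=4, bit3=1)
  nb .#.: next=#  (t=0,i=2, bit2=1)
  nb ..#: next=#  (t=0,i=1, bit1=1)
  nb ...: next=.  (t=0,i=0, bit0=0)
  bits 00101110 = 46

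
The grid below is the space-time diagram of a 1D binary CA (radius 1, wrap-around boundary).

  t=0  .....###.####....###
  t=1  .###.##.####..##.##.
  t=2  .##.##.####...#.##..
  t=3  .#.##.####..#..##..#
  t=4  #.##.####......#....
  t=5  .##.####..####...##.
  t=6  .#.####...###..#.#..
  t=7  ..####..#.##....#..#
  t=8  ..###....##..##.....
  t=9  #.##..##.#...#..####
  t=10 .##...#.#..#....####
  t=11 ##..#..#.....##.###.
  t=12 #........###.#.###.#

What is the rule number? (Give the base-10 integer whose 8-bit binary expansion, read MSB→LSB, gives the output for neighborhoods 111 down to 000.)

169

  [7] ### => #  t=0,i=6
  [6] ##. => .  t=0,i=7
  [5] #.# => #  t=0,i=8
  [4] #.. => .  t=0,i=0
  [3] .## => #  t=0,i=5
  [2] .#. => .  t=2,i=14
  [1] ..# => .  t=0,i=4
  [0] ... => #  t=0,i=1
  bits 10101001 = 169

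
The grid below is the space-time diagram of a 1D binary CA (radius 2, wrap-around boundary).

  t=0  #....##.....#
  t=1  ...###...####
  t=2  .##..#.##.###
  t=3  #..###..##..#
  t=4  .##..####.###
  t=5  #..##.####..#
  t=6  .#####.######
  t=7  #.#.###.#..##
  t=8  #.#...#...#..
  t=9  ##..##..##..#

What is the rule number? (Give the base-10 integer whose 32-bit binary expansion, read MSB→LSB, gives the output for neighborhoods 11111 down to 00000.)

  [31] ##### => .  t=6,i=3
  [30] ####. => #  t=1,i=11
  [29] ###.# => #  t=2,i=12
  [28] ###.. => #  t=1,i=5
  [27] ##.## => #  t=2,i=0
  [26] ##.#. => .  t=7,i=1
  [25] ##..# => #  t=2,i=3
  [24] ##... => .  t=0,i=1
  [23] #.### => .  t=2,i=10
  [22] #.##. => .  t=2,i=1
  [21] #.#.# => #  t=7,i=2
  [20] #.#.. => .  t=7,i=8
  [19] #..## => #  t=3,i=2
  [18] #..#. => #  t=2,i=4
  [17] #...# => #  t=1,i=1
  [16] #.... => .  t=0,i=2
  [15] .#### => #  t=1,i=10
  [14] .###. => .  t=1,i=4
  [13] .##.# => #  t=2,i=8
  [12] .##.. => .  t=0,i=0
  [11] .#.## => .  t=2,i=6
  [10] .#.#. => #  t=8,i=1
  [9] .#..# => .  t=7,i=9
  [8] .#... => .  t=8,i=3
  [7] ..### => .  t=1,i=3
  [6] ..##. => #  t=0,i=5
  [5] ..#.# => #  t=2,i=5
  [4] ..#.. => .  t=8,i=6
  [3] ...## => #  t=0,i=4
  [2] ...#. => #  t=8,i=5
  [1] ....# => #  t=0,i=3
  [0] ..... => #  t=0,i=9
  bits 01111010001011101010010001101111 = 2049877103

2049877103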